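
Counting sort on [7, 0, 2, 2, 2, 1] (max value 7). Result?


Count array: [1, 1, 3, 0, 0, 0, 0, 1]
Reconstruct: [0, 1, 2, 2, 2, 7]


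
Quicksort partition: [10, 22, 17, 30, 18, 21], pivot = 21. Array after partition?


Elements <= 21 go left of pivot.
Result: [10, 17, 18, 21, 22, 30], pivot at index 3


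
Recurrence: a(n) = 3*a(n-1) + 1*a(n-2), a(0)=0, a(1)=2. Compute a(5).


Build bottom-up:
...a(3)=20, a(4)=66, a(5)=3*66+1*20=218


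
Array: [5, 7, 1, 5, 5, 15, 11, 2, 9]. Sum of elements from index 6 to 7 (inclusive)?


Prefix sums: [0, 5, 12, 13, 18, 23, 38, 49, 51, 60]
Sum[6..7] = prefix[8] - prefix[6] = 51 - 38 = 13


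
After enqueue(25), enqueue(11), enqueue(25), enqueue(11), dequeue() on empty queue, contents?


enqueue(25) -> [25]
enqueue(11) -> [25, 11]
enqueue(25) -> [25, 11, 25]
enqueue(11) -> [25, 11, 25, 11]
dequeue() returns 25 -> [11, 25, 11]
Final queue (front to back): [11, 25, 11]


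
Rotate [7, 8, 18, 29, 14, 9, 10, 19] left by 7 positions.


Left rotate by 7: [19, 7, 8, 18, 29, 14, 9, 10]


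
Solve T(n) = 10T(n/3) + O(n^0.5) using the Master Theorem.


a=10, b=3, c=0.5. log_3(10)=2.096 > c=0.5. Case 1: O(n^log_b(a)) = O(n^2.096)
Complexity: O(n^2.096)


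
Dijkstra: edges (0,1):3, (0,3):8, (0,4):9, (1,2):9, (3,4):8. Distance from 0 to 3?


Dijkstra from 0:
Distances: {0: 0, 1: 3, 2: 12, 3: 8, 4: 9}
Shortest distance to 3 = 8, path = [0, 3]


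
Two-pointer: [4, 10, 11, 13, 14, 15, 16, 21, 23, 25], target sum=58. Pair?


Two pointers: lo=0, hi=9
No pair sums to 58


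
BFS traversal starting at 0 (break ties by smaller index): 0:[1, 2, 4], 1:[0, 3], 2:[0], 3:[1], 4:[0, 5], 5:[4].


BFS queue: start with [0]
Visit order: [0, 1, 2, 4, 3, 5]


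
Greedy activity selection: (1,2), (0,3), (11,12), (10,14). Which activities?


Greedy: pick earliest-ending, then skip overlaps.
Selected (2 activities): [(1, 2), (11, 12)]


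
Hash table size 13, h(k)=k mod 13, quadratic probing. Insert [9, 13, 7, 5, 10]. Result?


Insertions: 9->slot 9; 13->slot 0; 7->slot 7; 5->slot 5; 10->slot 10
Table: [13, None, None, None, None, 5, None, 7, None, 9, 10, None, None]


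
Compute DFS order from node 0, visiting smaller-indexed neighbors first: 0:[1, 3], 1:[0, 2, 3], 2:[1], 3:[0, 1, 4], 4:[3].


DFS stack-based: start with [0]
Visit order: [0, 1, 2, 3, 4]


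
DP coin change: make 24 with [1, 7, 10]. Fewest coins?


dp[0]=0; dp[i]=1+min(dp[i-c] for c in coins)
...dp[19]=4, dp[20]=2, dp[21]=3, dp[22]=4, dp[23]=5, dp[24]=3
Minimum coins for 24 = 3


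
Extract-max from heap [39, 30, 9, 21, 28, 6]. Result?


Max = 39
Replace root with last, heapify down
Resulting heap: [30, 28, 9, 21, 6]


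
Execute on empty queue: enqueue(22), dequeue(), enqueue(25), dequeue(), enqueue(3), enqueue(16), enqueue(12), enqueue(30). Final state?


enqueue(22) -> [22]
dequeue() returns 22 -> []
enqueue(25) -> [25]
dequeue() returns 25 -> []
enqueue(3) -> [3]
enqueue(16) -> [3, 16]
enqueue(12) -> [3, 16, 12]
enqueue(30) -> [3, 16, 12, 30]
Final queue (front to back): [3, 16, 12, 30]


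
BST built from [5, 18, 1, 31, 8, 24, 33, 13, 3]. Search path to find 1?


BST root = 5
Search for 1: compare at each node
Path: [5, 1]


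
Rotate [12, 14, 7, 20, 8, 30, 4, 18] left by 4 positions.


Left rotate by 4: [8, 30, 4, 18, 12, 14, 7, 20]


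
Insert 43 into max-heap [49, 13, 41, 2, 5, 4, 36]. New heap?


Append 43: [49, 13, 41, 2, 5, 4, 36, 43]
Bubble up: swap idx 7(43) with idx 3(2); swap idx 3(43) with idx 1(13)
Result: [49, 43, 41, 13, 5, 4, 36, 2]


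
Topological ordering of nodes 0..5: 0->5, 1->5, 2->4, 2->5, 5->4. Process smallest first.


Kahn's algorithm, process smallest node first
Order: [0, 1, 2, 3, 5, 4]


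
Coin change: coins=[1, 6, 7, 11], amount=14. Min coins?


dp[0]=0; dp[i]=1+min(dp[i-c] for c in coins)
...dp[9]=3, dp[10]=4, dp[11]=1, dp[12]=2, dp[13]=2, dp[14]=2
Minimum coins for 14 = 2


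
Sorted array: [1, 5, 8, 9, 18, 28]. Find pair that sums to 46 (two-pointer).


Two pointers: lo=0, hi=5
Found pair: (18, 28) summing to 46


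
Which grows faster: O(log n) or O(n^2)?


logarithmic grows slower than quadratic
O(log n) is asymptotically smaller; O(n^2) grows faster


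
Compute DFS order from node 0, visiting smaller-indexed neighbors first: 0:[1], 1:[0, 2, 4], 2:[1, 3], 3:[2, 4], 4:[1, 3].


DFS stack-based: start with [0]
Visit order: [0, 1, 2, 3, 4]


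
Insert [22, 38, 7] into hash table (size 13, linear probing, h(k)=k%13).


Insertions: 22->slot 9; 38->slot 12; 7->slot 7
Table: [None, None, None, None, None, None, None, 7, None, 22, None, None, 38]


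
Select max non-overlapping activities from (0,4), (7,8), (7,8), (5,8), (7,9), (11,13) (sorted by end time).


Greedy: pick earliest-ending, then skip overlaps.
Selected (3 activities): [(0, 4), (7, 8), (11, 13)]


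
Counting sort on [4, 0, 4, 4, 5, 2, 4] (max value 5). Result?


Count array: [1, 0, 1, 0, 4, 1]
Reconstruct: [0, 2, 4, 4, 4, 4, 5]


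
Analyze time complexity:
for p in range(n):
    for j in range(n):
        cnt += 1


Per nesting level: O(n) * O(n) = O(n^2)
Complexity: O(n^2)


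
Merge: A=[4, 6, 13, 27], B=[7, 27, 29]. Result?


Compare heads, take smaller each step.
Merged: [4, 6, 7, 13, 27, 27, 29]


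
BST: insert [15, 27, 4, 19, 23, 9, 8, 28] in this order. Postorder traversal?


Root = 15; build tree by BST insertion.
Postorder traversal: [8, 9, 4, 23, 19, 28, 27, 15]


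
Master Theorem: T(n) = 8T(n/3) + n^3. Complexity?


a=8, b=3, c=3. log_3(8)=1.893 < c=3. Case 3: O(n^c) = O(n^3)
Complexity: O(n^3)


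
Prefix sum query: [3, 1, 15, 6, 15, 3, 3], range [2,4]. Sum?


Prefix sums: [0, 3, 4, 19, 25, 40, 43, 46]
Sum[2..4] = prefix[5] - prefix[2] = 40 - 4 = 36


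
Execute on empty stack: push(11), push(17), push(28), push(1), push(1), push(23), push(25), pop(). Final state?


push(11) -> [11]
push(17) -> [11, 17]
push(28) -> [11, 17, 28]
push(1) -> [11, 17, 28, 1]
push(1) -> [11, 17, 28, 1, 1]
push(23) -> [11, 17, 28, 1, 1, 23]
push(25) -> [11, 17, 28, 1, 1, 23, 25]
pop() returns 25 -> [11, 17, 28, 1, 1, 23]
Final stack (bottom to top): [11, 17, 28, 1, 1, 23]


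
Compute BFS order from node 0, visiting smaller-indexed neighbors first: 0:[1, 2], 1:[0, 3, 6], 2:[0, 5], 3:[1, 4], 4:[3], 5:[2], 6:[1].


BFS queue: start with [0]
Visit order: [0, 1, 2, 3, 6, 5, 4]


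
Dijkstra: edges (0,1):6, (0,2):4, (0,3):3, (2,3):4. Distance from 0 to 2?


Dijkstra from 0:
Distances: {0: 0, 1: 6, 2: 4, 3: 3}
Shortest distance to 2 = 4, path = [0, 2]


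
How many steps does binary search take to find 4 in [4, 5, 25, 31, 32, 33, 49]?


Search for 4:
[0,6] mid=3 arr[3]=31
[0,2] mid=1 arr[1]=5
[0,0] mid=0 arr[0]=4
Total: 3 comparisons


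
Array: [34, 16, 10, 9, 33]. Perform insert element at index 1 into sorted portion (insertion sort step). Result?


After one pass: [16, 34, 10, 9, 33]


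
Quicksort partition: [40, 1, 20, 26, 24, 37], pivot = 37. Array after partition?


Elements <= 37 go left of pivot.
Result: [1, 20, 26, 24, 37, 40], pivot at index 4


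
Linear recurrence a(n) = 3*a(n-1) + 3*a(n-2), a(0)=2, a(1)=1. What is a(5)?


Build bottom-up:
...a(3)=30, a(4)=117, a(5)=3*117+3*30=441


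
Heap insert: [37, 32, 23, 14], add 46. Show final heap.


Append 46: [37, 32, 23, 14, 46]
Bubble up: swap idx 4(46) with idx 1(32); swap idx 1(46) with idx 0(37)
Result: [46, 37, 23, 14, 32]


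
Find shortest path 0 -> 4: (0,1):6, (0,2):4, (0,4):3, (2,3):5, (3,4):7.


Dijkstra from 0:
Distances: {0: 0, 1: 6, 2: 4, 3: 9, 4: 3}
Shortest distance to 4 = 3, path = [0, 4]


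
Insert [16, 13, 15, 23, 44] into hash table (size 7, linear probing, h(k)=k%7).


Insertions: 16->slot 2; 13->slot 6; 15->slot 1; 23->slot 3; 44->slot 4
Table: [None, 15, 16, 23, 44, None, 13]


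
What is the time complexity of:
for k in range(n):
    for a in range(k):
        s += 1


Per nesting level: O(n) * O(n) [triangular over k] = O(n^2)
Complexity: O(n^2)


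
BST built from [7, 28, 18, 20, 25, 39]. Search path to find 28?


BST root = 7
Search for 28: compare at each node
Path: [7, 28]


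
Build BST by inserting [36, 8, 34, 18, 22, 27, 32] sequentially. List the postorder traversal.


Root = 36; build tree by BST insertion.
Postorder traversal: [32, 27, 22, 18, 34, 8, 36]


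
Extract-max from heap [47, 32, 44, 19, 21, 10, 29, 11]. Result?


Max = 47
Replace root with last, heapify down
Resulting heap: [44, 32, 29, 19, 21, 10, 11]


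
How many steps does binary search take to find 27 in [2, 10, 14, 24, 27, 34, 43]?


Search for 27:
[0,6] mid=3 arr[3]=24
[4,6] mid=5 arr[5]=34
[4,4] mid=4 arr[4]=27
Total: 3 comparisons


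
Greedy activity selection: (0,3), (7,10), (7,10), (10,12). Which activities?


Greedy: pick earliest-ending, then skip overlaps.
Selected (3 activities): [(0, 3), (7, 10), (10, 12)]


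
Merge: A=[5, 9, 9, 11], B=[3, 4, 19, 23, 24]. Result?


Compare heads, take smaller each step.
Merged: [3, 4, 5, 9, 9, 11, 19, 23, 24]


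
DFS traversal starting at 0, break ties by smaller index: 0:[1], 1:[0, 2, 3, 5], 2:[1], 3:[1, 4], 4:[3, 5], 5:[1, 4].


DFS stack-based: start with [0]
Visit order: [0, 1, 2, 3, 4, 5]


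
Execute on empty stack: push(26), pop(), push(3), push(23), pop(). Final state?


push(26) -> [26]
pop() returns 26 -> []
push(3) -> [3]
push(23) -> [3, 23]
pop() returns 23 -> [3]
Final stack (bottom to top): [3]


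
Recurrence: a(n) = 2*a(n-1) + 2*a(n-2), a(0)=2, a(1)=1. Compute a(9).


Build bottom-up:
...a(7)=808, a(8)=2208, a(9)=2*2208+2*808=6032


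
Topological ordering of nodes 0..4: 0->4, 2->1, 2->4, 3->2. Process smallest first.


Kahn's algorithm, process smallest node first
Order: [0, 3, 2, 1, 4]


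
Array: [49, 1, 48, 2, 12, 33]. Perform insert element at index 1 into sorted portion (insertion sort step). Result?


After one pass: [1, 49, 48, 2, 12, 33]


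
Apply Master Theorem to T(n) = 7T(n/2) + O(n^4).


a=7, b=2, c=4. log_2(7)=2.807 < c=4. Case 3: O(n^c) = O(n^4)
Complexity: O(n^4)


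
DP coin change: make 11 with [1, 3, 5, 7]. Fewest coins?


dp[0]=0; dp[i]=1+min(dp[i-c] for c in coins)
...dp[6]=2, dp[7]=1, dp[8]=2, dp[9]=3, dp[10]=2, dp[11]=3
Minimum coins for 11 = 3


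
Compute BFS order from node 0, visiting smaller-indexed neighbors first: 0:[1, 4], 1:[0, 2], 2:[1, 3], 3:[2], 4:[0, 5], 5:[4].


BFS queue: start with [0]
Visit order: [0, 1, 4, 2, 5, 3]


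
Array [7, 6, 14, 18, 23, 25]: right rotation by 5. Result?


Right rotate by 5: [6, 14, 18, 23, 25, 7]


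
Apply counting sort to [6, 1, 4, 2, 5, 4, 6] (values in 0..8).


Count array: [0, 1, 1, 0, 2, 1, 2, 0, 0]
Reconstruct: [1, 2, 4, 4, 5, 6, 6]


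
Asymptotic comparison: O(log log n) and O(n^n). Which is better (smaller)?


double-logarithmic grows slower than n^n
O(log log n) is asymptotically smaller; O(n^n) grows faster


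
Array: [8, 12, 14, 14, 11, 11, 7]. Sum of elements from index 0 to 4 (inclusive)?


Prefix sums: [0, 8, 20, 34, 48, 59, 70, 77]
Sum[0..4] = prefix[5] - prefix[0] = 59 - 0 = 59


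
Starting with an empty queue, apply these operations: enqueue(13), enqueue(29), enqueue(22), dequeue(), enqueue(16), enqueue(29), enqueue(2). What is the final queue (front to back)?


enqueue(13) -> [13]
enqueue(29) -> [13, 29]
enqueue(22) -> [13, 29, 22]
dequeue() returns 13 -> [29, 22]
enqueue(16) -> [29, 22, 16]
enqueue(29) -> [29, 22, 16, 29]
enqueue(2) -> [29, 22, 16, 29, 2]
Final queue (front to back): [29, 22, 16, 29, 2]


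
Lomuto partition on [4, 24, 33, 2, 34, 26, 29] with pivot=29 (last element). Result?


Elements <= 29 go left of pivot.
Result: [4, 24, 2, 26, 29, 33, 34], pivot at index 4


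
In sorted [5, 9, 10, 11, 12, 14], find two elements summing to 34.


Two pointers: lo=0, hi=5
No pair sums to 34


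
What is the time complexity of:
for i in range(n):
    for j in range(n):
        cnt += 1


Per nesting level: O(n) * O(n) = O(n^2)
Complexity: O(n^2)


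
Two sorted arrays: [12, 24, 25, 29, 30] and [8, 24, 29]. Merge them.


Compare heads, take smaller each step.
Merged: [8, 12, 24, 24, 25, 29, 29, 30]


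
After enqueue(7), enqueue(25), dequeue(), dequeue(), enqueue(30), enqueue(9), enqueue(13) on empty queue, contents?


enqueue(7) -> [7]
enqueue(25) -> [7, 25]
dequeue() returns 7 -> [25]
dequeue() returns 25 -> []
enqueue(30) -> [30]
enqueue(9) -> [30, 9]
enqueue(13) -> [30, 9, 13]
Final queue (front to back): [30, 9, 13]


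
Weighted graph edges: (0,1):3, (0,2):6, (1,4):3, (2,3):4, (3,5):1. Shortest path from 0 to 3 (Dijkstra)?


Dijkstra from 0:
Distances: {0: 0, 1: 3, 2: 6, 3: 10, 4: 6, 5: 11}
Shortest distance to 3 = 10, path = [0, 2, 3]


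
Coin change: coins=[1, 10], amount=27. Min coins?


dp[0]=0; dp[i]=1+min(dp[i-c] for c in coins)
...dp[22]=4, dp[23]=5, dp[24]=6, dp[25]=7, dp[26]=8, dp[27]=9
Minimum coins for 27 = 9


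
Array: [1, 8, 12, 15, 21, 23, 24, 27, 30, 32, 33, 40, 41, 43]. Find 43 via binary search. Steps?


Search for 43:
[0,13] mid=6 arr[6]=24
[7,13] mid=10 arr[10]=33
[11,13] mid=12 arr[12]=41
[13,13] mid=13 arr[13]=43
Total: 4 comparisons


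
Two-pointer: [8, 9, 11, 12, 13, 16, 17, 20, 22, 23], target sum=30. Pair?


Two pointers: lo=0, hi=9
Found pair: (8, 22) summing to 30


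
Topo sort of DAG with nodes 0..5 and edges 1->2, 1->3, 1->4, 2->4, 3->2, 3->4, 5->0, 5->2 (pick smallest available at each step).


Kahn's algorithm, process smallest node first
Order: [1, 3, 5, 0, 2, 4]


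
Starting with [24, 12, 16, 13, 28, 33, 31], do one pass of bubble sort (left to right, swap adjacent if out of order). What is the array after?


After one pass: [12, 16, 13, 24, 28, 31, 33]


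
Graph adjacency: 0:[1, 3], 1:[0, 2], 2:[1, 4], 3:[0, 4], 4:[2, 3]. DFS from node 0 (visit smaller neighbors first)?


DFS stack-based: start with [0]
Visit order: [0, 1, 2, 4, 3]


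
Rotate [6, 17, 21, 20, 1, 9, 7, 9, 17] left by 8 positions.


Left rotate by 8: [17, 6, 17, 21, 20, 1, 9, 7, 9]


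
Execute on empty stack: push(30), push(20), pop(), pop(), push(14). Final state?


push(30) -> [30]
push(20) -> [30, 20]
pop() returns 20 -> [30]
pop() returns 30 -> []
push(14) -> [14]
Final stack (bottom to top): [14]


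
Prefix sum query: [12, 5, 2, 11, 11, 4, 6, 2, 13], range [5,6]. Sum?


Prefix sums: [0, 12, 17, 19, 30, 41, 45, 51, 53, 66]
Sum[5..6] = prefix[7] - prefix[5] = 51 - 41 = 10


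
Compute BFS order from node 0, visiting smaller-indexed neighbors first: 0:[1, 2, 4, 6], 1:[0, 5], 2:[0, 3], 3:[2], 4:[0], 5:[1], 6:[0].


BFS queue: start with [0]
Visit order: [0, 1, 2, 4, 6, 5, 3]


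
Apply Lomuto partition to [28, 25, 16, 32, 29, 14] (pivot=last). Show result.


Elements <= 14 go left of pivot.
Result: [14, 25, 16, 32, 29, 28], pivot at index 0


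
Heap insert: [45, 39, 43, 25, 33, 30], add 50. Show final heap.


Append 50: [45, 39, 43, 25, 33, 30, 50]
Bubble up: swap idx 6(50) with idx 2(43); swap idx 2(50) with idx 0(45)
Result: [50, 39, 45, 25, 33, 30, 43]


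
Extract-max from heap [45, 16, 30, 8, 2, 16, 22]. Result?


Max = 45
Replace root with last, heapify down
Resulting heap: [30, 16, 22, 8, 2, 16]


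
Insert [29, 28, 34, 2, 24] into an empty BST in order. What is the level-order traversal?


Root = 29; build tree by BST insertion.
Level-Order traversal: [29, 28, 34, 2, 24]


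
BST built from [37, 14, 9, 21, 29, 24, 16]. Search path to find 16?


BST root = 37
Search for 16: compare at each node
Path: [37, 14, 21, 16]


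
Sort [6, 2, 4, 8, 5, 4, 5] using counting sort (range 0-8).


Count array: [0, 0, 1, 0, 2, 2, 1, 0, 1]
Reconstruct: [2, 4, 4, 5, 5, 6, 8]


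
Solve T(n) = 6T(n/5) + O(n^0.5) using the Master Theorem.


a=6, b=5, c=0.5. log_5(6)=1.113 > c=0.5. Case 1: O(n^log_b(a)) = O(n^1.113)
Complexity: O(n^1.113)


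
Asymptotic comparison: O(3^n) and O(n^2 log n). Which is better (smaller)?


n^2 log n grows slower than exponential (base 3)
O(n^2 log n) is asymptotically smaller; O(3^n) grows faster


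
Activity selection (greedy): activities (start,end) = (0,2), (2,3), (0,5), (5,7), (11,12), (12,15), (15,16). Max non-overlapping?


Greedy: pick earliest-ending, then skip overlaps.
Selected (6 activities): [(0, 2), (2, 3), (5, 7), (11, 12), (12, 15), (15, 16)]


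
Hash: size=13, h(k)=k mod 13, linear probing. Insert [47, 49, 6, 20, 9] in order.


Insertions: 47->slot 8; 49->slot 10; 6->slot 6; 20->slot 7; 9->slot 9
Table: [None, None, None, None, None, None, 6, 20, 47, 9, 49, None, None]


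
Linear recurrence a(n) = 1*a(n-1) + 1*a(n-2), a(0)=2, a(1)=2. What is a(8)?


Build bottom-up:
...a(6)=26, a(7)=42, a(8)=1*42+1*26=68


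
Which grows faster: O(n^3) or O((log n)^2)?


polylogarithmic grows slower than cubic
O((log n)^2) is asymptotically smaller; O(n^3) grows faster


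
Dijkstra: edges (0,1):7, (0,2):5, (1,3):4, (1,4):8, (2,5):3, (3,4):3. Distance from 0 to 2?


Dijkstra from 0:
Distances: {0: 0, 1: 7, 2: 5, 3: 11, 4: 14, 5: 8}
Shortest distance to 2 = 5, path = [0, 2]


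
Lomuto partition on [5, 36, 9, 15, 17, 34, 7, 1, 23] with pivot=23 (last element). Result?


Elements <= 23 go left of pivot.
Result: [5, 9, 15, 17, 7, 1, 23, 34, 36], pivot at index 6


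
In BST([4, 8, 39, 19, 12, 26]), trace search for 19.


BST root = 4
Search for 19: compare at each node
Path: [4, 8, 39, 19]


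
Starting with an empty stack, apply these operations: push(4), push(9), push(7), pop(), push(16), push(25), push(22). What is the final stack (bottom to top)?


push(4) -> [4]
push(9) -> [4, 9]
push(7) -> [4, 9, 7]
pop() returns 7 -> [4, 9]
push(16) -> [4, 9, 16]
push(25) -> [4, 9, 16, 25]
push(22) -> [4, 9, 16, 25, 22]
Final stack (bottom to top): [4, 9, 16, 25, 22]


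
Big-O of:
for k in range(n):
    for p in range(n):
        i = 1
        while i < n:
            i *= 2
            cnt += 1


Per nesting level: O(n) * O(n) * O(log n) = O(n^2 log n)
Complexity: O(n^2 log n)


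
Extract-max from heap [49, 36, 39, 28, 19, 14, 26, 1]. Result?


Max = 49
Replace root with last, heapify down
Resulting heap: [39, 36, 26, 28, 19, 14, 1]


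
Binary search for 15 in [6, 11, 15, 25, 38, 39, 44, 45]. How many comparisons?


Search for 15:
[0,7] mid=3 arr[3]=25
[0,2] mid=1 arr[1]=11
[2,2] mid=2 arr[2]=15
Total: 3 comparisons


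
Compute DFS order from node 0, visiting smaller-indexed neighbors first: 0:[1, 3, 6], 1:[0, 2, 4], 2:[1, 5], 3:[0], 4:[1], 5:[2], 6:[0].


DFS stack-based: start with [0]
Visit order: [0, 1, 2, 5, 4, 3, 6]


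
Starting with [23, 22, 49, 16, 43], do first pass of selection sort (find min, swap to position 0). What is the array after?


After one pass: [16, 22, 49, 23, 43]


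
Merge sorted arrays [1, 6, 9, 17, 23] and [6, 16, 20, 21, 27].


Compare heads, take smaller each step.
Merged: [1, 6, 6, 9, 16, 17, 20, 21, 23, 27]


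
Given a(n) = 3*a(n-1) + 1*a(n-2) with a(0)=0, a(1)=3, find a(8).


Build bottom-up:
...a(6)=1080, a(7)=3567, a(8)=3*3567+1*1080=11781


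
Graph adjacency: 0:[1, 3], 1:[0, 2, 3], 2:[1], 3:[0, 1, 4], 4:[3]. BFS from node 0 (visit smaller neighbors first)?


BFS queue: start with [0]
Visit order: [0, 1, 3, 2, 4]


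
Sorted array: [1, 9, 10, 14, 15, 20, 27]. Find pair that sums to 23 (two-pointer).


Two pointers: lo=0, hi=6
Found pair: (9, 14) summing to 23


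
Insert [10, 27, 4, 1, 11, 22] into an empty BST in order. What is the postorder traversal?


Root = 10; build tree by BST insertion.
Postorder traversal: [1, 4, 22, 11, 27, 10]


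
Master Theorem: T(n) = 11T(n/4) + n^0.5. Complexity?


a=11, b=4, c=0.5. log_4(11)=1.730 > c=0.5. Case 1: O(n^log_b(a)) = O(n^1.730)
Complexity: O(n^1.730)


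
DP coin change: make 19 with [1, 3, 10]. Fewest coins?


dp[0]=0; dp[i]=1+min(dp[i-c] for c in coins)
...dp[14]=3, dp[15]=4, dp[16]=3, dp[17]=4, dp[18]=5, dp[19]=4
Minimum coins for 19 = 4


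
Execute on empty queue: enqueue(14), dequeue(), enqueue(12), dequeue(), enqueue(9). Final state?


enqueue(14) -> [14]
dequeue() returns 14 -> []
enqueue(12) -> [12]
dequeue() returns 12 -> []
enqueue(9) -> [9]
Final queue (front to back): [9]


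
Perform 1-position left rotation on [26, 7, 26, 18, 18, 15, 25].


Left rotate by 1: [7, 26, 18, 18, 15, 25, 26]


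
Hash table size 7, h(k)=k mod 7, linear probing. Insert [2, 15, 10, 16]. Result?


Insertions: 2->slot 2; 15->slot 1; 10->slot 3; 16->slot 4
Table: [None, 15, 2, 10, 16, None, None]


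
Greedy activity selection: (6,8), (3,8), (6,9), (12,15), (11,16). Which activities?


Greedy: pick earliest-ending, then skip overlaps.
Selected (2 activities): [(6, 8), (12, 15)]


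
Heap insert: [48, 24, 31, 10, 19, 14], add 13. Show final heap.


Append 13: [48, 24, 31, 10, 19, 14, 13]
Bubble up: no swaps needed
Result: [48, 24, 31, 10, 19, 14, 13]


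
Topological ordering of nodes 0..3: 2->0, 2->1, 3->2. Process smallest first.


Kahn's algorithm, process smallest node first
Order: [3, 2, 0, 1]


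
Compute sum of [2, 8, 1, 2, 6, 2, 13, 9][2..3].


Prefix sums: [0, 2, 10, 11, 13, 19, 21, 34, 43]
Sum[2..3] = prefix[4] - prefix[2] = 13 - 10 = 3


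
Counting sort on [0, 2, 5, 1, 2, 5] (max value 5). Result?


Count array: [1, 1, 2, 0, 0, 2]
Reconstruct: [0, 1, 2, 2, 5, 5]


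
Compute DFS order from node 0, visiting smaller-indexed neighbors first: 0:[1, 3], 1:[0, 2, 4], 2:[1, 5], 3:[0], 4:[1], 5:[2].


DFS stack-based: start with [0]
Visit order: [0, 1, 2, 5, 4, 3]


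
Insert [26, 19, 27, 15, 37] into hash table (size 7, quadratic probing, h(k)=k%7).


Insertions: 26->slot 5; 19->slot 6; 27->slot 0; 15->slot 1; 37->slot 2
Table: [27, 15, 37, None, None, 26, 19]


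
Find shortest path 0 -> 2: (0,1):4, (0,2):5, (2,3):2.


Dijkstra from 0:
Distances: {0: 0, 1: 4, 2: 5, 3: 7}
Shortest distance to 2 = 5, path = [0, 2]


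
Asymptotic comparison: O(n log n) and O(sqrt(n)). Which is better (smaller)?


sublinear grows slower than linearithmic
O(sqrt(n)) is asymptotically smaller; O(n log n) grows faster


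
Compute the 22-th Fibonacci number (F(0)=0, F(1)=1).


F(n)=F(n-1)+F(n-2)
...F(20)=6765, F(21)=10946, F(22)=17711


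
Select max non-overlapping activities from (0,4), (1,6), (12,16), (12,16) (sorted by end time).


Greedy: pick earliest-ending, then skip overlaps.
Selected (2 activities): [(0, 4), (12, 16)]


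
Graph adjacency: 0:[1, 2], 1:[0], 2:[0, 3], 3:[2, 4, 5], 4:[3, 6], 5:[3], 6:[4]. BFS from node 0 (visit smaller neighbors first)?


BFS queue: start with [0]
Visit order: [0, 1, 2, 3, 4, 5, 6]


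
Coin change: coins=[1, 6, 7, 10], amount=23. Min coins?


dp[0]=0; dp[i]=1+min(dp[i-c] for c in coins)
...dp[18]=3, dp[19]=3, dp[20]=2, dp[21]=3, dp[22]=3, dp[23]=3
Minimum coins for 23 = 3


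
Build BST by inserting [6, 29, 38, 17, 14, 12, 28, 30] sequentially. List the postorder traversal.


Root = 6; build tree by BST insertion.
Postorder traversal: [12, 14, 28, 17, 30, 38, 29, 6]


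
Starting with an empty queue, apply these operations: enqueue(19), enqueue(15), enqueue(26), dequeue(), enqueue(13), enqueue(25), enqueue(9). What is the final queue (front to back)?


enqueue(19) -> [19]
enqueue(15) -> [19, 15]
enqueue(26) -> [19, 15, 26]
dequeue() returns 19 -> [15, 26]
enqueue(13) -> [15, 26, 13]
enqueue(25) -> [15, 26, 13, 25]
enqueue(9) -> [15, 26, 13, 25, 9]
Final queue (front to back): [15, 26, 13, 25, 9]


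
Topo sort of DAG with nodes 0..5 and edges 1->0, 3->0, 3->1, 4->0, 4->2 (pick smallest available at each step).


Kahn's algorithm, process smallest node first
Order: [3, 1, 4, 0, 2, 5]


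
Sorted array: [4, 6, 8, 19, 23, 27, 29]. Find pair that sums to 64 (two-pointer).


Two pointers: lo=0, hi=6
No pair sums to 64


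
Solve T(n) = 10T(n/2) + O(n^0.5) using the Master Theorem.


a=10, b=2, c=0.5. log_2(10)=3.322 > c=0.5. Case 1: O(n^log_b(a)) = O(n^3.322)
Complexity: O(n^3.322)


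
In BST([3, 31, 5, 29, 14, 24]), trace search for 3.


BST root = 3
Search for 3: compare at each node
Path: [3]


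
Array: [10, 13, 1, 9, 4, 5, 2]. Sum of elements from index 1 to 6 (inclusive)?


Prefix sums: [0, 10, 23, 24, 33, 37, 42, 44]
Sum[1..6] = prefix[7] - prefix[1] = 44 - 10 = 34


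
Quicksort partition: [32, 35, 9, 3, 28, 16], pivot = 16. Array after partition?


Elements <= 16 go left of pivot.
Result: [9, 3, 16, 35, 28, 32], pivot at index 2


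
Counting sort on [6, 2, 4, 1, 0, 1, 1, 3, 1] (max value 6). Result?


Count array: [1, 4, 1, 1, 1, 0, 1]
Reconstruct: [0, 1, 1, 1, 1, 2, 3, 4, 6]


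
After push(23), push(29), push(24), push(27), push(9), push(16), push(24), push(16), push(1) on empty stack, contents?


push(23) -> [23]
push(29) -> [23, 29]
push(24) -> [23, 29, 24]
push(27) -> [23, 29, 24, 27]
push(9) -> [23, 29, 24, 27, 9]
push(16) -> [23, 29, 24, 27, 9, 16]
push(24) -> [23, 29, 24, 27, 9, 16, 24]
push(16) -> [23, 29, 24, 27, 9, 16, 24, 16]
push(1) -> [23, 29, 24, 27, 9, 16, 24, 16, 1]
Final stack (bottom to top): [23, 29, 24, 27, 9, 16, 24, 16, 1]


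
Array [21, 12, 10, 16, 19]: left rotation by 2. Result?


Left rotate by 2: [10, 16, 19, 21, 12]


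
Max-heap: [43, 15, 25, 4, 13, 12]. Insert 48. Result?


Append 48: [43, 15, 25, 4, 13, 12, 48]
Bubble up: swap idx 6(48) with idx 2(25); swap idx 2(48) with idx 0(43)
Result: [48, 15, 43, 4, 13, 12, 25]


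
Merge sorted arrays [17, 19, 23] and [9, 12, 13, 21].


Compare heads, take smaller each step.
Merged: [9, 12, 13, 17, 19, 21, 23]


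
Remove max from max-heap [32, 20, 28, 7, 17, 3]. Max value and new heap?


Max = 32
Replace root with last, heapify down
Resulting heap: [28, 20, 3, 7, 17]


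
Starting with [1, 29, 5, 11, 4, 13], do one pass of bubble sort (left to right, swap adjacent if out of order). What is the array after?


After one pass: [1, 5, 11, 4, 13, 29]


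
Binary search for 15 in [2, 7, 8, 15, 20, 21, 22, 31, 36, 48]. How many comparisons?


Search for 15:
[0,9] mid=4 arr[4]=20
[0,3] mid=1 arr[1]=7
[2,3] mid=2 arr[2]=8
[3,3] mid=3 arr[3]=15
Total: 4 comparisons


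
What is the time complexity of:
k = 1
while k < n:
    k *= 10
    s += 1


Per nesting level: O(log n) = O(log n)
Complexity: O(log n)


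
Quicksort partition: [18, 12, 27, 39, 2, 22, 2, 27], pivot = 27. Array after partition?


Elements <= 27 go left of pivot.
Result: [18, 12, 27, 2, 22, 2, 27, 39], pivot at index 6


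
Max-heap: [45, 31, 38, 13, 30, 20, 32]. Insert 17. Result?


Append 17: [45, 31, 38, 13, 30, 20, 32, 17]
Bubble up: swap idx 7(17) with idx 3(13)
Result: [45, 31, 38, 17, 30, 20, 32, 13]


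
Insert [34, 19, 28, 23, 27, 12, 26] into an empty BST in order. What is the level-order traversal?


Root = 34; build tree by BST insertion.
Level-Order traversal: [34, 19, 12, 28, 23, 27, 26]


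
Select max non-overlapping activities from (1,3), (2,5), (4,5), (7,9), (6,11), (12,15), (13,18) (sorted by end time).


Greedy: pick earliest-ending, then skip overlaps.
Selected (4 activities): [(1, 3), (4, 5), (7, 9), (12, 15)]


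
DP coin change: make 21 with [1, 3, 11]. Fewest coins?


dp[0]=0; dp[i]=1+min(dp[i-c] for c in coins)
...dp[16]=4, dp[17]=3, dp[18]=4, dp[19]=5, dp[20]=4, dp[21]=5
Minimum coins for 21 = 5


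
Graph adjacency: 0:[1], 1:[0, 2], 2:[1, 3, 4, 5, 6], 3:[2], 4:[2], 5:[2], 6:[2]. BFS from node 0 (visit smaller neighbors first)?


BFS queue: start with [0]
Visit order: [0, 1, 2, 3, 4, 5, 6]


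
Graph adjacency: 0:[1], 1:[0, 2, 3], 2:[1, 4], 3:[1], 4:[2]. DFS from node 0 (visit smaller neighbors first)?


DFS stack-based: start with [0]
Visit order: [0, 1, 2, 4, 3]


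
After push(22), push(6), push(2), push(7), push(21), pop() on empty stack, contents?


push(22) -> [22]
push(6) -> [22, 6]
push(2) -> [22, 6, 2]
push(7) -> [22, 6, 2, 7]
push(21) -> [22, 6, 2, 7, 21]
pop() returns 21 -> [22, 6, 2, 7]
Final stack (bottom to top): [22, 6, 2, 7]


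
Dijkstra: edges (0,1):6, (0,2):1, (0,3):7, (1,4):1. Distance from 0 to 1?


Dijkstra from 0:
Distances: {0: 0, 1: 6, 2: 1, 3: 7, 4: 7}
Shortest distance to 1 = 6, path = [0, 1]


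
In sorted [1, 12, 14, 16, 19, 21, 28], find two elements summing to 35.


Two pointers: lo=0, hi=6
Found pair: (14, 21) summing to 35


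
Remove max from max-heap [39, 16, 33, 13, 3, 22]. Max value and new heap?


Max = 39
Replace root with last, heapify down
Resulting heap: [33, 16, 22, 13, 3]


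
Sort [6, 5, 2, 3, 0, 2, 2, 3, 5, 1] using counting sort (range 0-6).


Count array: [1, 1, 3, 2, 0, 2, 1]
Reconstruct: [0, 1, 2, 2, 2, 3, 3, 5, 5, 6]


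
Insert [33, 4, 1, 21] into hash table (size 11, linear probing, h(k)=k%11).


Insertions: 33->slot 0; 4->slot 4; 1->slot 1; 21->slot 10
Table: [33, 1, None, None, 4, None, None, None, None, None, 21]


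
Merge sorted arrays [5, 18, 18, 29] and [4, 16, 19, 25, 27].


Compare heads, take smaller each step.
Merged: [4, 5, 16, 18, 18, 19, 25, 27, 29]


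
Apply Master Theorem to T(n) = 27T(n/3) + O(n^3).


a=27, b=3, c=3. log_3(27)=3 = c=3. Case 2: O(n^c log n) = O(n^3 log n)
Complexity: O(n^3 log n)


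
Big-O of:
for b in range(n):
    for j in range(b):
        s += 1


Per nesting level: O(n) * O(n) [triangular over b] = O(n^2)
Complexity: O(n^2)


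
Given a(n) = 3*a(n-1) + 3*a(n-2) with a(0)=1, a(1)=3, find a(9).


Build bottom-up:
...a(7)=9315, a(8)=35316, a(9)=3*35316+3*9315=133893


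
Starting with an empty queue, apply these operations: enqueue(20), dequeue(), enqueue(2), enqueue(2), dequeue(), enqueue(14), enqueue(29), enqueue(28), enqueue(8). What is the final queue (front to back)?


enqueue(20) -> [20]
dequeue() returns 20 -> []
enqueue(2) -> [2]
enqueue(2) -> [2, 2]
dequeue() returns 2 -> [2]
enqueue(14) -> [2, 14]
enqueue(29) -> [2, 14, 29]
enqueue(28) -> [2, 14, 29, 28]
enqueue(8) -> [2, 14, 29, 28, 8]
Final queue (front to back): [2, 14, 29, 28, 8]


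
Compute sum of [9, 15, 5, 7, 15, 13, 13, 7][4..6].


Prefix sums: [0, 9, 24, 29, 36, 51, 64, 77, 84]
Sum[4..6] = prefix[7] - prefix[4] = 77 - 36 = 41


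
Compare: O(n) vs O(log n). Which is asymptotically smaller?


logarithmic grows slower than linear
O(log n) is asymptotically smaller; O(n) grows faster


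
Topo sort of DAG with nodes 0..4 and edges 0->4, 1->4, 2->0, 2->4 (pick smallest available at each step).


Kahn's algorithm, process smallest node first
Order: [1, 2, 0, 3, 4]


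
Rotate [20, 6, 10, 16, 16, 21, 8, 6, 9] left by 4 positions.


Left rotate by 4: [16, 21, 8, 6, 9, 20, 6, 10, 16]


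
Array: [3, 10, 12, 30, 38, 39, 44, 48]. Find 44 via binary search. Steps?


Search for 44:
[0,7] mid=3 arr[3]=30
[4,7] mid=5 arr[5]=39
[6,7] mid=6 arr[6]=44
Total: 3 comparisons


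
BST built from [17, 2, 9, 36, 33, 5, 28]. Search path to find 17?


BST root = 17
Search for 17: compare at each node
Path: [17]


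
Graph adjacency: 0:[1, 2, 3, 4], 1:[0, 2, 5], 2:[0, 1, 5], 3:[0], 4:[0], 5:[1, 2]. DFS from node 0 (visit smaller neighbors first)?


DFS stack-based: start with [0]
Visit order: [0, 1, 2, 5, 3, 4]


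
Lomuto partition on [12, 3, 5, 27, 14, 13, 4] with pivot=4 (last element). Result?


Elements <= 4 go left of pivot.
Result: [3, 4, 5, 27, 14, 13, 12], pivot at index 1


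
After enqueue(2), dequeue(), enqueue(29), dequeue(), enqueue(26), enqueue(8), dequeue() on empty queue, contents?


enqueue(2) -> [2]
dequeue() returns 2 -> []
enqueue(29) -> [29]
dequeue() returns 29 -> []
enqueue(26) -> [26]
enqueue(8) -> [26, 8]
dequeue() returns 26 -> [8]
Final queue (front to back): [8]


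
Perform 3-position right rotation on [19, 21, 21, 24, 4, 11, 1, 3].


Right rotate by 3: [11, 1, 3, 19, 21, 21, 24, 4]


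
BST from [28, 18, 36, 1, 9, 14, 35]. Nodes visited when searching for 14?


BST root = 28
Search for 14: compare at each node
Path: [28, 18, 1, 9, 14]


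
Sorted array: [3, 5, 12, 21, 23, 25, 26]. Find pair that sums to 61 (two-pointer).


Two pointers: lo=0, hi=6
No pair sums to 61


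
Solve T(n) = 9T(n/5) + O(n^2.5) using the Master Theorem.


a=9, b=5, c=2.5. log_5(9)=1.365 < c=2.5. Case 3: O(n^c) = O(n^2.500)
Complexity: O(n^2.500)


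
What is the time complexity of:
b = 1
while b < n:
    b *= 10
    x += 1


Per nesting level: O(log n) = O(log n)
Complexity: O(log n)


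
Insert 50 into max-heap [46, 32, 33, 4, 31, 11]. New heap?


Append 50: [46, 32, 33, 4, 31, 11, 50]
Bubble up: swap idx 6(50) with idx 2(33); swap idx 2(50) with idx 0(46)
Result: [50, 32, 46, 4, 31, 11, 33]


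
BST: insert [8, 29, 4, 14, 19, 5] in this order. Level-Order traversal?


Root = 8; build tree by BST insertion.
Level-Order traversal: [8, 4, 29, 5, 14, 19]


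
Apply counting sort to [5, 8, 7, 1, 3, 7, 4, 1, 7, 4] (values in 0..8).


Count array: [0, 2, 0, 1, 2, 1, 0, 3, 1]
Reconstruct: [1, 1, 3, 4, 4, 5, 7, 7, 7, 8]


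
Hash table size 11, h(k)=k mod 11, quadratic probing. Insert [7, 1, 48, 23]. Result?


Insertions: 7->slot 7; 1->slot 1; 48->slot 4; 23->slot 2
Table: [None, 1, 23, None, 48, None, None, 7, None, None, None]


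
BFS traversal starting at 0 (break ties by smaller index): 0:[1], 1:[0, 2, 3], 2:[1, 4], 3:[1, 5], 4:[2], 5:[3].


BFS queue: start with [0]
Visit order: [0, 1, 2, 3, 4, 5]


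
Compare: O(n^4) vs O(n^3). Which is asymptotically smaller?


cubic grows slower than quartic
O(n^3) is asymptotically smaller; O(n^4) grows faster


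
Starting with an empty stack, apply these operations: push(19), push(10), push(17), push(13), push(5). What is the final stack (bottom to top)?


push(19) -> [19]
push(10) -> [19, 10]
push(17) -> [19, 10, 17]
push(13) -> [19, 10, 17, 13]
push(5) -> [19, 10, 17, 13, 5]
Final stack (bottom to top): [19, 10, 17, 13, 5]


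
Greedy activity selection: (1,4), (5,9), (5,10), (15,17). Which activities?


Greedy: pick earliest-ending, then skip overlaps.
Selected (3 activities): [(1, 4), (5, 9), (15, 17)]


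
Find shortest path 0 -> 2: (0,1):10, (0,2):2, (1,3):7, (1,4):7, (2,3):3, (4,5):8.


Dijkstra from 0:
Distances: {0: 0, 1: 10, 2: 2, 3: 5, 4: 17, 5: 25}
Shortest distance to 2 = 2, path = [0, 2]


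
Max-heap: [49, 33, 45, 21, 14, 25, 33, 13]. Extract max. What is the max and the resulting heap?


Max = 49
Replace root with last, heapify down
Resulting heap: [45, 33, 33, 21, 14, 25, 13]


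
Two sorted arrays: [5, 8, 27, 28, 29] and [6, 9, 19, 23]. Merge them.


Compare heads, take smaller each step.
Merged: [5, 6, 8, 9, 19, 23, 27, 28, 29]


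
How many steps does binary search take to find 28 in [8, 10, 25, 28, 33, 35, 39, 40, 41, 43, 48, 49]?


Search for 28:
[0,11] mid=5 arr[5]=35
[0,4] mid=2 arr[2]=25
[3,4] mid=3 arr[3]=28
Total: 3 comparisons


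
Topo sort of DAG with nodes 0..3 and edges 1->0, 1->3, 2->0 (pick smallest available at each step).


Kahn's algorithm, process smallest node first
Order: [1, 2, 0, 3]


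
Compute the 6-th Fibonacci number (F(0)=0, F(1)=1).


F(n)=F(n-1)+F(n-2)
...F(4)=3, F(5)=5, F(6)=8


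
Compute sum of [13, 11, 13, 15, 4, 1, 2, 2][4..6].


Prefix sums: [0, 13, 24, 37, 52, 56, 57, 59, 61]
Sum[4..6] = prefix[7] - prefix[4] = 59 - 52 = 7


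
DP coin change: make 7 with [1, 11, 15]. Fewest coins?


dp[0]=0; dp[i]=1+min(dp[i-c] for c in coins)
...dp[2]=2, dp[3]=3, dp[4]=4, dp[5]=5, dp[6]=6, dp[7]=7
Minimum coins for 7 = 7


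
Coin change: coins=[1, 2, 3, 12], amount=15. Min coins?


dp[0]=0; dp[i]=1+min(dp[i-c] for c in coins)
...dp[10]=4, dp[11]=4, dp[12]=1, dp[13]=2, dp[14]=2, dp[15]=2
Minimum coins for 15 = 2


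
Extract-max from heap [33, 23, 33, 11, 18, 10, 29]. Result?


Max = 33
Replace root with last, heapify down
Resulting heap: [33, 23, 29, 11, 18, 10]


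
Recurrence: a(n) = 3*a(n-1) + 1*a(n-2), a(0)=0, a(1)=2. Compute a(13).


Build bottom-up:
...a(11)=282962, a(12)=934560, a(13)=3*934560+1*282962=3086642


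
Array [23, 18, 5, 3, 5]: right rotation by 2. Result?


Right rotate by 2: [3, 5, 23, 18, 5]


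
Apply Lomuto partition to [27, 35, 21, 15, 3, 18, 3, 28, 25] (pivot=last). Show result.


Elements <= 25 go left of pivot.
Result: [21, 15, 3, 18, 3, 25, 27, 28, 35], pivot at index 5


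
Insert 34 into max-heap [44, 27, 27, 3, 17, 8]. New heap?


Append 34: [44, 27, 27, 3, 17, 8, 34]
Bubble up: swap idx 6(34) with idx 2(27)
Result: [44, 27, 34, 3, 17, 8, 27]


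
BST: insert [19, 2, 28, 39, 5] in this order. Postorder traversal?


Root = 19; build tree by BST insertion.
Postorder traversal: [5, 2, 39, 28, 19]


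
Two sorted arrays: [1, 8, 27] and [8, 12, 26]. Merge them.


Compare heads, take smaller each step.
Merged: [1, 8, 8, 12, 26, 27]


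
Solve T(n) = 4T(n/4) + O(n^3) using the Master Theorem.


a=4, b=4, c=3. log_4(4)=1 < c=3. Case 3: O(n^c) = O(n^3)
Complexity: O(n^3)


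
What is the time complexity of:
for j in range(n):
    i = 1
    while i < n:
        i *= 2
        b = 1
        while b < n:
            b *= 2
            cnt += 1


Per nesting level: O(n) * O(log n) * O(log n) = O(n (log n)^2)
Complexity: O(n (log n)^2)


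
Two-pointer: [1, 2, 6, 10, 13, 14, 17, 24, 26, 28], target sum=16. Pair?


Two pointers: lo=0, hi=9
Found pair: (2, 14) summing to 16


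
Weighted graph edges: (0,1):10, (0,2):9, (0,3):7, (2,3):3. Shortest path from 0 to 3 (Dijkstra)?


Dijkstra from 0:
Distances: {0: 0, 1: 10, 2: 9, 3: 7}
Shortest distance to 3 = 7, path = [0, 3]


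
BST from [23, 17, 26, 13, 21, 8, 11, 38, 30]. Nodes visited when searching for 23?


BST root = 23
Search for 23: compare at each node
Path: [23]


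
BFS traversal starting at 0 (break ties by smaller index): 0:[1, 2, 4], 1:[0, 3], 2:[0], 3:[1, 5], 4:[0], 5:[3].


BFS queue: start with [0]
Visit order: [0, 1, 2, 4, 3, 5]


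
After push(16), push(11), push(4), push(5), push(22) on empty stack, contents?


push(16) -> [16]
push(11) -> [16, 11]
push(4) -> [16, 11, 4]
push(5) -> [16, 11, 4, 5]
push(22) -> [16, 11, 4, 5, 22]
Final stack (bottom to top): [16, 11, 4, 5, 22]


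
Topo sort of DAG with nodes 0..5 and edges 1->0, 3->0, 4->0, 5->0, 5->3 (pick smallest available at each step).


Kahn's algorithm, process smallest node first
Order: [1, 2, 4, 5, 3, 0]


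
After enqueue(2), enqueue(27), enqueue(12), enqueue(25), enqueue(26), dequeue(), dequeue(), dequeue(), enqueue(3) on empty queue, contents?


enqueue(2) -> [2]
enqueue(27) -> [2, 27]
enqueue(12) -> [2, 27, 12]
enqueue(25) -> [2, 27, 12, 25]
enqueue(26) -> [2, 27, 12, 25, 26]
dequeue() returns 2 -> [27, 12, 25, 26]
dequeue() returns 27 -> [12, 25, 26]
dequeue() returns 12 -> [25, 26]
enqueue(3) -> [25, 26, 3]
Final queue (front to back): [25, 26, 3]


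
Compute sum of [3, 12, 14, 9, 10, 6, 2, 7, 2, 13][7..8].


Prefix sums: [0, 3, 15, 29, 38, 48, 54, 56, 63, 65, 78]
Sum[7..8] = prefix[9] - prefix[7] = 65 - 56 = 9


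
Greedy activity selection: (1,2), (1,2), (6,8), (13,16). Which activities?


Greedy: pick earliest-ending, then skip overlaps.
Selected (3 activities): [(1, 2), (6, 8), (13, 16)]


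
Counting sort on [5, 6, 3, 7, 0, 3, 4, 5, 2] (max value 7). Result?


Count array: [1, 0, 1, 2, 1, 2, 1, 1]
Reconstruct: [0, 2, 3, 3, 4, 5, 5, 6, 7]
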